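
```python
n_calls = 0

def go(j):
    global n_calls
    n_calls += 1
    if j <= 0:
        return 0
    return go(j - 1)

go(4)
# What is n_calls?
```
Call trace:
go(j=4)
  go(j=3)
    go(j=2)
      go(j=1)
        go(j=0)
        -> return 0
      -> return 0
    -> return 0
  -> return 0
-> return 0

n_calls is incremented once per call. go is entered once for each j = 4, 3, 2, 1, 0 (the j <= 0 call returns without recursing), i.e. 4 + 1 calls.
n_calls = 5

Final answer: 5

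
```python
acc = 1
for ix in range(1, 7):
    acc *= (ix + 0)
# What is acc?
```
Trace:
  acc=1
  acc=1, ix=1
  acc=2, ix=2
  acc=6, ix=3
  acc=24, ix=4
  acc=120, ix=5
  acc=720, ix=6

Final answer: 720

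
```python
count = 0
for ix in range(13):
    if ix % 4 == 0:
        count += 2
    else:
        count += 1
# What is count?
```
Trace:
  count=0
  count=2, ix=0
  count=3, ix=1
  count=4, ix=2
  count=5, ix=3
  count=7, ix=4
  count=8, ix=5
  count=9, ix=6
  count=10, ix=7
  count=12, ix=8
  count=13, ix=9
  count=14, ix=10
  count=15, ix=11
  count=17, ix=12

Final answer: 17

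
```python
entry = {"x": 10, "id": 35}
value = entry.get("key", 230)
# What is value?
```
Trace:
  entry={'x': 10, 'id': 35}
  entry={'x': 10, 'id': 35}, value=230

Final answer: 230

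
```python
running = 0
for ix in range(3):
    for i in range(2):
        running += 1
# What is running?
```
Trace:
  running=0
  running=1, ix=0, i=0
  running=2, ix=0, i=1
  running=3, ix=1, i=0
  running=4, ix=1, i=1
  running=5, ix=2, i=0
  running=6, ix=2, i=1

Final answer: 6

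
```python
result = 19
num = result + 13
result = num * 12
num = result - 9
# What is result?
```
Trace:
  result=19
  result=19, num=32
  result=384, num=32
  result=384, num=375

Final answer: 384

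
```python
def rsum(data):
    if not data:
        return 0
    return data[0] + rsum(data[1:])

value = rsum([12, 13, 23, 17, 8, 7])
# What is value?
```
Call trace:
rsum(data=[12, 13, 23, 17, 8, 7])
  rsum(data=[13, 23, 17, 8, 7])
    rsum(data=[23, 17, 8, 7])
      rsum(data=[17, 8, 7])
        rsum(data=[8, 7])
          rsum(data=[7])
            rsum(data=[])
            -> return 0
          -> return 7
        -> return 15
      -> return 32
    -> return 55
  -> return 68
-> return 80

Final answer: 80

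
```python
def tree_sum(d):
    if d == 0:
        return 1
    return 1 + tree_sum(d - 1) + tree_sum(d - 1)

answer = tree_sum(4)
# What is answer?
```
Call trace (a repeated sub-call is expanded the first time; later identical calls just restate its return value):
tree_sum(d=4)
  tree_sum(d=3)
    tree_sum(d=2)
      tree_sum(d=1)
        tree_sum(d=0)
        -> return 1
        tree_sum(d=0)
        -> return 1
      -> return 3
      tree_sum(d=1) -> return 3  (same call as traced above)
    -> return 7
    tree_sum(d=2) -> return 7  (same call as traced above)
  -> return 15
  tree_sum(d=3) -> return 15  (same call as traced above)
-> return 31

Final answer: 31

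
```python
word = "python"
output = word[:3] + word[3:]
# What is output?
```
Trace:
  word='python'
  word='python', output='python'

Final answer: 'python'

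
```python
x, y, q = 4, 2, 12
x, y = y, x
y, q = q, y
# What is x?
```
Trace:
  x=4, y=2, q=12
  x=2, y=4, q=12
  x=2, y=12, q=4

Final answer: 2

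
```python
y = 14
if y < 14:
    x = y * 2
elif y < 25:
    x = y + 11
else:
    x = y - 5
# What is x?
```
Trace:
  y=14
  y=14, x=25

Final answer: 25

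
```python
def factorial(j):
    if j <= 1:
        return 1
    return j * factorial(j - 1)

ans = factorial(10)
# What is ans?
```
Call trace:
factorial(j=10)
  factorial(j=9)
    factorial(j=8)
      factorial(j=7)
        factorial(j=6)
          factorial(j=5)
            factorial(j=4)
              factorial(j=3)
                factorial(j=2)
                  factorial(j=1)
                  -> return 1
                -> return 2
              -> return 6
            -> return 24
          -> return 120
        -> return 720
      -> return 5040
    -> return 40320
  -> return 362880
-> return 3628800

Final answer: 3628800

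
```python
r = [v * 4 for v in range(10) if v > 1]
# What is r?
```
Trace:
  v=0
  v=1
  v=2
  v=3
  v=4
  v=5
  v=6
  v=7
  v=8
  v=9
  r=[8, 12, 16, 20, 24, 28, 32, 36]

Final answer: [8, 12, 16, 20, 24, 28, 32, 36]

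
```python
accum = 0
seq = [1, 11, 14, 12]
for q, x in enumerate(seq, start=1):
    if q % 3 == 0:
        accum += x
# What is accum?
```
Trace:
  accum=0
  accum=0, q=1, x=1
  accum=0, q=2, x=11
  accum=14, q=3, x=14
  accum=14, q=4, x=12

Final answer: 14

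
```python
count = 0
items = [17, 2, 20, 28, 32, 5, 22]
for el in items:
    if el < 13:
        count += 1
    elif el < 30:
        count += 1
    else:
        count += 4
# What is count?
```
Trace:
  count=0
  count=1, el=17
  count=2, el=2
  count=3, el=20
  count=4, el=28
  count=8, el=32
  count=9, el=5
  count=10, el=22

Final answer: 10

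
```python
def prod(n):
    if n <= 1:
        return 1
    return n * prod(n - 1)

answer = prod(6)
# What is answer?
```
Call trace:
prod(n=6)
  prod(n=5)
    prod(n=4)
      prod(n=3)
        prod(n=2)
          prod(n=1)
          -> return 1
        -> return 2
      -> return 6
    -> return 24
  -> return 120
-> return 720

Final answer: 720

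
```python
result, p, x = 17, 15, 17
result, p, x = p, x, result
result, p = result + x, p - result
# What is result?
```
Trace:
  result=17, p=15, x=17
  result=15, p=17, x=17
  result=32, p=2, x=17

Final answer: 32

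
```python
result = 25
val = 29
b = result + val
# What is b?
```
Trace:
  result=25
  result=25, val=29
  result=25, val=29, b=54

Final answer: 54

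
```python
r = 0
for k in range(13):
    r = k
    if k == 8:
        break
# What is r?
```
Trace:
  r=0
  r=0, k=0
  r=1, k=1
  r=2, k=2
  r=3, k=3
  r=4, k=4
  r=5, k=5
  r=6, k=6
  r=7, k=7
  r=8, k=8

Final answer: 8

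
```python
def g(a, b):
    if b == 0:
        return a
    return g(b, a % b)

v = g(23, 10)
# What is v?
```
Call trace:
g(a=23, b=10)
  g(a=10, b=3)
    g(a=3, b=1)
      g(a=1, b=0)
      -> return 1
    -> return 1
  -> return 1
-> return 1

Final answer: 1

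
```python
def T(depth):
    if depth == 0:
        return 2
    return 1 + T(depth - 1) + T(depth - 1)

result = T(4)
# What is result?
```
Call trace (a repeated sub-call is expanded the first time; later identical calls just restate its return value):
T(depth=4)
  T(depth=3)
    T(depth=2)
      T(depth=1)
        T(depth=0)
        -> return 2
        T(depth=0)
        -> return 2
      -> return 5
      T(depth=1) -> return 5  (same call as traced above)
    -> return 11
    T(depth=2) -> return 11  (same call as traced above)
  -> return 23
  T(depth=3) -> return 23  (same call as traced above)
-> return 47

Final answer: 47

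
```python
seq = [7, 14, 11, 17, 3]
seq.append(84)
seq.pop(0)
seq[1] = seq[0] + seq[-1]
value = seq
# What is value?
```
Trace:
  seq=[7, 14, 11, 17, 3]
  seq=[7, 14, 11, 17, 3, 84]
  seq=[14, 11, 17, 3, 84]
  seq=[14, 98, 17, 3, 84]
  seq=[14, 98, 17, 3, 84], value=[14, 98, 17, 3, 84]

Final answer: [14, 98, 17, 3, 84]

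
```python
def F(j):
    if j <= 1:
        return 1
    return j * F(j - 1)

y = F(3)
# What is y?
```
Call trace:
F(j=3)
  F(j=2)
    F(j=1)
    -> return 1
  -> return 2
-> return 6

Final answer: 6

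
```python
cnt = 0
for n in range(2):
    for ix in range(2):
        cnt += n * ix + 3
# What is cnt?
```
Trace:
  cnt=0
  cnt=3, n=0, ix=0
  cnt=6, n=0, ix=1
  cnt=9, n=1, ix=0
  cnt=13, n=1, ix=1

Final answer: 13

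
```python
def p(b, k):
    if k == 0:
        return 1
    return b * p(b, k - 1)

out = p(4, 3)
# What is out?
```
Call trace:
p(b=4, k=3)
  p(b=4, k=2)
    p(b=4, k=1)
      p(b=4, k=0)
      -> return 1
    -> return 4
  -> return 16
-> return 64

Final answer: 64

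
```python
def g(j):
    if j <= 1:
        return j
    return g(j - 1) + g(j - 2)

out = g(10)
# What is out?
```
Call trace (a repeated sub-call is expanded the first time; later identical calls just restate its return value):
g(j=10)
  g(j=9)
    g(j=8)
      g(j=7)
        g(j=6)
          g(j=5)
            g(j=4)
              g(j=3)
                g(j=2)
                  g(j=1)
                  -> return 1
                  g(j=0)
                  -> return 0
                -> return 1
                g(j=1)
                -> return 1
              -> return 2
              g(j=2) -> return 1  (same call as traced above)
            -> return 3
            g(j=3) -> return 2  (same call as traced above)
          -> return 5
          g(j=4) -> return 3  (same call as traced above)
        -> return 8
        g(j=5) -> return 5  (same call as traced above)
      -> return 13
      g(j=6) -> return 8  (same call as traced above)
    -> return 21
    g(j=7) -> return 13  (same call as traced above)
  -> return 34
  g(j=8) -> return 21  (same call as traced above)
-> return 55

Final answer: 55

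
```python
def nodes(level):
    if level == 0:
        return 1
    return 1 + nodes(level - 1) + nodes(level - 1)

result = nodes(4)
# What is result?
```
Call trace (a repeated sub-call is expanded the first time; later identical calls just restate its return value):
nodes(level=4)
  nodes(level=3)
    nodes(level=2)
      nodes(level=1)
        nodes(level=0)
        -> return 1
        nodes(level=0)
        -> return 1
      -> return 3
      nodes(level=1) -> return 3  (same call as traced above)
    -> return 7
    nodes(level=2) -> return 7  (same call as traced above)
  -> return 15
  nodes(level=3) -> return 15  (same call as traced above)
-> return 31

Final answer: 31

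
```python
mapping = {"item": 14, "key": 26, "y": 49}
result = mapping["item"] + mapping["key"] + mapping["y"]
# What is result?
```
Trace:
  mapping={'item': 14, 'key': 26, 'y': 49}
  mapping={'item': 14, 'key': 26, 'y': 49}, result=89

Final answer: 89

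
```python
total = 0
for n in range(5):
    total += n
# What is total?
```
Trace:
  total=0
  total=0, n=0
  total=1, n=1
  total=3, n=2
  total=6, n=3
  total=10, n=4

Final answer: 10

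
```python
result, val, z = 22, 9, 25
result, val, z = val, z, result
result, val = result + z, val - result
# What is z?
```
Trace:
  result=22, val=9, z=25
  result=9, val=25, z=22
  result=31, val=16, z=22

Final answer: 22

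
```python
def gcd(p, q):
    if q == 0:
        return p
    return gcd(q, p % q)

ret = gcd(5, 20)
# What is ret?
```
Call trace:
gcd(p=5, q=20)
  gcd(p=20, q=5)
    gcd(p=5, q=0)
    -> return 5
  -> return 5
-> return 5

Final answer: 5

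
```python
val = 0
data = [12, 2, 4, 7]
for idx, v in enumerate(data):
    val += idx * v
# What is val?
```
Trace:
  val=0
  val=0, idx=0, v=12
  val=2, idx=1, v=2
  val=10, idx=2, v=4
  val=31, idx=3, v=7

Final answer: 31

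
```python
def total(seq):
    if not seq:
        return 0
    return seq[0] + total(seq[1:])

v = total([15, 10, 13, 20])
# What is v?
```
Call trace:
total(seq=[15, 10, 13, 20])
  total(seq=[10, 13, 20])
    total(seq=[13, 20])
      total(seq=[20])
        total(seq=[])
        -> return 0
      -> return 20
    -> return 33
  -> return 43
-> return 58

Final answer: 58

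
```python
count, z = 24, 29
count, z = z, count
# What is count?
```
Trace:
  count=24, z=29
  count=29, z=24

Final answer: 29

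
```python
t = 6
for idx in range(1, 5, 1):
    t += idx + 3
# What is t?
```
Trace:
  t=6
  t=10, idx=1
  t=15, idx=2
  t=21, idx=3
  t=28, idx=4

Final answer: 28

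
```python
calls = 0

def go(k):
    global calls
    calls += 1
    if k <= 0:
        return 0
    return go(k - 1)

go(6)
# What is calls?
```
Call trace:
go(k=6)
  go(k=5)
    go(k=4)
      go(k=3)
        go(k=2)
          go(k=1)
            go(k=0)
            -> return 0
          -> return 0
        -> return 0
      -> return 0
    -> return 0
  -> return 0
-> return 0

calls is incremented once per call. go is entered once for each k = 6, 5, 4, 3, 2, 1, 0 (the k <= 0 call returns without recursing), i.e. 6 + 1 calls.
calls = 7

Final answer: 7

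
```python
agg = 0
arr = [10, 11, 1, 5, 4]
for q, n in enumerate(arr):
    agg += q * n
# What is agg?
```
Trace:
  agg=0
  agg=0, q=0, n=10
  agg=11, q=1, n=11
  agg=13, q=2, n=1
  agg=28, q=3, n=5
  agg=44, q=4, n=4

Final answer: 44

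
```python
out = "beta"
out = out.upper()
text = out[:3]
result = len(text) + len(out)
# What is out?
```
Trace:
  out='beta'
  out='BETA'
  out='BETA', text='BET'
  out='BETA', text='BET', result=7

Final answer: 'BETA'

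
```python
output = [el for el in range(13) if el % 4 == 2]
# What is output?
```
Trace:
  el=0
  el=1
  el=2
  el=3
  el=4
  el=5
  el=6
  el=7
  el=8
  el=9
  el=10
  el=11
  el=12
  output=[2, 6, 10]

Final answer: [2, 6, 10]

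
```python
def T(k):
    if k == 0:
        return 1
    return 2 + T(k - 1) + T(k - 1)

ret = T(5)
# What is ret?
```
Call trace (a repeated sub-call is expanded the first time; later identical calls just restate its return value):
T(k=5)
  T(k=4)
    T(k=3)
      T(k=2)
        T(k=1)
          T(k=0)
          -> return 1
          T(k=0)
          -> return 1
        -> return 4
        T(k=1) -> return 4  (same call as traced above)
      -> return 10
      T(k=2) -> return 10  (same call as traced above)
    -> return 22
    T(k=3) -> return 22  (same call as traced above)
  -> return 46
  T(k=4) -> return 46  (same call as traced above)
-> return 94

Final answer: 94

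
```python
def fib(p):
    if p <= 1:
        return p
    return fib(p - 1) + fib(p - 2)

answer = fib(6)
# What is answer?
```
Call trace (a repeated sub-call is expanded the first time; later identical calls just restate its return value):
fib(p=6)
  fib(p=5)
    fib(p=4)
      fib(p=3)
        fib(p=2)
          fib(p=1)
          -> return 1
          fib(p=0)
          -> return 0
        -> return 1
        fib(p=1)
        -> return 1
      -> return 2
      fib(p=2) -> return 1  (same call as traced above)
    -> return 3
    fib(p=3) -> return 2  (same call as traced above)
  -> return 5
  fib(p=4) -> return 3  (same call as traced above)
-> return 8

Final answer: 8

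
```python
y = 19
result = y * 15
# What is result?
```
Trace:
  y=19
  y=19, result=285

Final answer: 285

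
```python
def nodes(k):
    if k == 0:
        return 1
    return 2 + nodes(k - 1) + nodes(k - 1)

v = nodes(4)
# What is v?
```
Call trace (a repeated sub-call is expanded the first time; later identical calls just restate its return value):
nodes(k=4)
  nodes(k=3)
    nodes(k=2)
      nodes(k=1)
        nodes(k=0)
        -> return 1
        nodes(k=0)
        -> return 1
      -> return 4
      nodes(k=1) -> return 4  (same call as traced above)
    -> return 10
    nodes(k=2) -> return 10  (same call as traced above)
  -> return 22
  nodes(k=3) -> return 22  (same call as traced above)
-> return 46

Final answer: 46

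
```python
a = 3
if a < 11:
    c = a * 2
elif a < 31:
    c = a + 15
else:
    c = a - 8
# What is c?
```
Trace:
  a=3
  a=3, c=6

Final answer: 6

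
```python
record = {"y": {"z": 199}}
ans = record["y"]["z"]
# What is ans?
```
Trace:
  record={'y': {'z': 199}}
  record={'y': {'z': 199}}, ans=199

Final answer: 199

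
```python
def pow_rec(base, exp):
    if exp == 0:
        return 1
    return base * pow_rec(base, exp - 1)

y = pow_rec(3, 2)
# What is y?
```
Call trace:
pow_rec(base=3, exp=2)
  pow_rec(base=3, exp=1)
    pow_rec(base=3, exp=0)
    -> return 1
  -> return 3
-> return 9

Final answer: 9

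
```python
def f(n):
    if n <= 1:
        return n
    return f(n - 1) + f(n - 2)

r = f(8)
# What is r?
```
Call trace (a repeated sub-call is expanded the first time; later identical calls just restate its return value):
f(n=8)
  f(n=7)
    f(n=6)
      f(n=5)
        f(n=4)
          f(n=3)
            f(n=2)
              f(n=1)
              -> return 1
              f(n=0)
              -> return 0
            -> return 1
            f(n=1)
            -> return 1
          -> return 2
          f(n=2) -> return 1  (same call as traced above)
        -> return 3
        f(n=3) -> return 2  (same call as traced above)
      -> return 5
      f(n=4) -> return 3  (same call as traced above)
    -> return 8
    f(n=5) -> return 5  (same call as traced above)
  -> return 13
  f(n=6) -> return 8  (same call as traced above)
-> return 21

Final answer: 21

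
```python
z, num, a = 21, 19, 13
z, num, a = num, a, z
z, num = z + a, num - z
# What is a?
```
Trace:
  z=21, num=19, a=13
  z=19, num=13, a=21
  z=40, num=-6, a=21

Final answer: 21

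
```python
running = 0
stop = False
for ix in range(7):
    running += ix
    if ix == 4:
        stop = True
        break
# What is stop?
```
Trace:
  running=0
  running=0, stop=False
  running=0, stop=False, ix=0
  running=1, stop=False, ix=1
  running=3, stop=False, ix=2
  running=6, stop=False, ix=3
  running=10, stop=True, ix=4

Final answer: True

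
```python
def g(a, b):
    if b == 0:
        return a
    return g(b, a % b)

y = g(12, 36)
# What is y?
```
Call trace:
g(a=12, b=36)
  g(a=36, b=12)
    g(a=12, b=0)
    -> return 12
  -> return 12
-> return 12

Final answer: 12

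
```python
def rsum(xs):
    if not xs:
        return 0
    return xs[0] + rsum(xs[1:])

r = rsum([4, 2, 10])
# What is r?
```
Call trace:
rsum(xs=[4, 2, 10])
  rsum(xs=[2, 10])
    rsum(xs=[10])
      rsum(xs=[])
      -> return 0
    -> return 10
  -> return 12
-> return 16

Final answer: 16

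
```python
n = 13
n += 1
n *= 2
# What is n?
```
Trace:
  n=13
  n=14
  n=28

Final answer: 28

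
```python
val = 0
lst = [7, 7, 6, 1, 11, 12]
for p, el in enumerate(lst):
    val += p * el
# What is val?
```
Trace:
  val=0
  val=0, p=0, el=7
  val=7, p=1, el=7
  val=19, p=2, el=6
  val=22, p=3, el=1
  val=66, p=4, el=11
  val=126, p=5, el=12

Final answer: 126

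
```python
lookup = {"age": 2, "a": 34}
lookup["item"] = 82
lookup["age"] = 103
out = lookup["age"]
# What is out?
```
Trace:
  lookup={'age': 2, 'a': 34}
  lookup={'age': 2, 'a': 34, 'item': 82}
  lookup={'age': 103, 'a': 34, 'item': 82}
  lookup={'age': 103, 'a': 34, 'item': 82}, out=103

Final answer: 103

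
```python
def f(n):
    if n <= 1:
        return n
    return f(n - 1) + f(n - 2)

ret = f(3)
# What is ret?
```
Call trace:
f(n=3)
  f(n=2)
    f(n=1)
    -> return 1
    f(n=0)
    -> return 0
  -> return 1
  f(n=1)
  -> return 1
-> return 2

Final answer: 2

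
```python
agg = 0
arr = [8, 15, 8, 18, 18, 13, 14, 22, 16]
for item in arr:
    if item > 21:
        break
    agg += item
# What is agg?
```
Trace:
  agg=0
  agg=8, item=8
  agg=23, item=15
  agg=31, item=8
  agg=49, item=18
  agg=67, item=18
  agg=80, item=13
  agg=94, item=14
  agg=94, item=22

Final answer: 94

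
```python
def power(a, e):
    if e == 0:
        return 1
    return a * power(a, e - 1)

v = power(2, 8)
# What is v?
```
Call trace:
power(a=2, e=8)
  power(a=2, e=7)
    power(a=2, e=6)
      power(a=2, e=5)
        power(a=2, e=4)
          power(a=2, e=3)
            power(a=2, e=2)
              power(a=2, e=1)
                power(a=2, e=0)
                -> return 1
              -> return 2
            -> return 4
          -> return 8
        -> return 16
      -> return 32
    -> return 64
  -> return 128
-> return 256

Final answer: 256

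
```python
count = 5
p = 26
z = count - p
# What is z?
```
Trace:
  count=5
  count=5, p=26
  count=5, p=26, z=-21

Final answer: -21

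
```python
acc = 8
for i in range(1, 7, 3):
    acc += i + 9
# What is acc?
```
Trace:
  acc=8
  acc=18, i=1
  acc=31, i=4

Final answer: 31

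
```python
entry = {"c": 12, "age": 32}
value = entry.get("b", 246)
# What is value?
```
Trace:
  entry={'c': 12, 'age': 32}
  entry={'c': 12, 'age': 32}, value=246

Final answer: 246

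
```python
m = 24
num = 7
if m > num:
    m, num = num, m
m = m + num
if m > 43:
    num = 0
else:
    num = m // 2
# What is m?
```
Trace:
  m=24
  m=24, num=7
  m=7, num=24
  m=31, num=24
  m=31, num=15

Final answer: 31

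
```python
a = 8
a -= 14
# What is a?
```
Trace:
  a=8
  a=-6

Final answer: -6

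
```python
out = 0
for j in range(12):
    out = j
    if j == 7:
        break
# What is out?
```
Trace:
  out=0
  out=0, j=0
  out=1, j=1
  out=2, j=2
  out=3, j=3
  out=4, j=4
  out=5, j=5
  out=6, j=6
  out=7, j=7

Final answer: 7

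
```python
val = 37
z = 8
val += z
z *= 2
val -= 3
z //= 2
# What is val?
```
Trace:
  val=37
  val=37, z=8
  val=45, z=8
  val=45, z=16
  val=42, z=16
  val=42, z=8

Final answer: 42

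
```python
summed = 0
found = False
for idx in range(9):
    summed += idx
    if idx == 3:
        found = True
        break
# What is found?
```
Trace:
  summed=0
  summed=0, found=False
  summed=0, found=False, idx=0
  summed=1, found=False, idx=1
  summed=3, found=False, idx=2
  summed=6, found=True, idx=3

Final answer: True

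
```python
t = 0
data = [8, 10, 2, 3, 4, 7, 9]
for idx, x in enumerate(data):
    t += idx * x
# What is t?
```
Trace:
  t=0
  t=0, idx=0, x=8
  t=10, idx=1, x=10
  t=14, idx=2, x=2
  t=23, idx=3, x=3
  t=39, idx=4, x=4
  t=74, idx=5, x=7
  t=128, idx=6, x=9

Final answer: 128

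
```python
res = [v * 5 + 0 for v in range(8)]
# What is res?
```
Trace:
  v=0
  v=1
  v=2
  v=3
  v=4
  v=5
  v=6
  v=7
  res=[0, 5, 10, 15, 20, 25, 30, 35]

Final answer: [0, 5, 10, 15, 20, 25, 30, 35]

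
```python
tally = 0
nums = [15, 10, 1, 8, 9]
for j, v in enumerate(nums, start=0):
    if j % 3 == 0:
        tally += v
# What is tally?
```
Trace:
  tally=0
  tally=15, j=0, v=15
  tally=15, j=1, v=10
  tally=15, j=2, v=1
  tally=23, j=3, v=8
  tally=23, j=4, v=9

Final answer: 23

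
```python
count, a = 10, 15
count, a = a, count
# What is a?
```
Trace:
  count=10, a=15
  count=15, a=10

Final answer: 10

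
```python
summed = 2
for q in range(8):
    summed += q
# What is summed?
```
Trace:
  summed=2
  summed=2, q=0
  summed=3, q=1
  summed=5, q=2
  summed=8, q=3
  summed=12, q=4
  summed=17, q=5
  summed=23, q=6
  summed=30, q=7

Final answer: 30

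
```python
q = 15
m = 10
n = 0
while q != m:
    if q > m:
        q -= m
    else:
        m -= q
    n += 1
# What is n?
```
Trace:
  q=15
  q=15, m=10
  q=15, m=10, n=0
  q=5, m=10, n=1
  q=5, m=5, n=2

Final answer: 2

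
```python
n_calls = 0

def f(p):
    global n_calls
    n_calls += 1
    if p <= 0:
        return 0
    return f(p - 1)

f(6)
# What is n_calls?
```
Call trace:
f(p=6)
  f(p=5)
    f(p=4)
      f(p=3)
        f(p=2)
          f(p=1)
            f(p=0)
            -> return 0
          -> return 0
        -> return 0
      -> return 0
    -> return 0
  -> return 0
-> return 0

n_calls is incremented once per call. f is entered once for each p = 6, 5, 4, 3, 2, 1, 0 (the p <= 0 call returns without recursing), i.e. 6 + 1 calls.
n_calls = 7

Final answer: 7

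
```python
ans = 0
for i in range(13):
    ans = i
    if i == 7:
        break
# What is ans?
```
Trace:
  ans=0
  ans=0, i=0
  ans=1, i=1
  ans=2, i=2
  ans=3, i=3
  ans=4, i=4
  ans=5, i=5
  ans=6, i=6
  ans=7, i=7

Final answer: 7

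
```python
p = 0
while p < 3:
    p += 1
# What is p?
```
Trace:
  p=0
  p=1
  p=2
  p=3

Final answer: 3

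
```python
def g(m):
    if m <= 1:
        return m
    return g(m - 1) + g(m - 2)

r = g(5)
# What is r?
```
Call trace (a repeated sub-call is expanded the first time; later identical calls just restate its return value):
g(m=5)
  g(m=4)
    g(m=3)
      g(m=2)
        g(m=1)
        -> return 1
        g(m=0)
        -> return 0
      -> return 1
      g(m=1)
      -> return 1
    -> return 2
    g(m=2) -> return 1  (same call as traced above)
  -> return 3
  g(m=3) -> return 2  (same call as traced above)
-> return 5

Final answer: 5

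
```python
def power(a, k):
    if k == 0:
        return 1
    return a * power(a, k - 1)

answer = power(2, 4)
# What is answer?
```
Call trace:
power(a=2, k=4)
  power(a=2, k=3)
    power(a=2, k=2)
      power(a=2, k=1)
        power(a=2, k=0)
        -> return 1
      -> return 2
    -> return 4
  -> return 8
-> return 16

Final answer: 16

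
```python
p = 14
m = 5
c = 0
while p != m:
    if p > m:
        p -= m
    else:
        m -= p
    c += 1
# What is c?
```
Trace:
  p=14
  p=14, m=5
  p=14, m=5, c=0
  p=9, m=5, c=1
  p=4, m=5, c=2
  p=4, m=1, c=3
  p=3, m=1, c=4
  p=2, m=1, c=5
  p=1, m=1, c=6

Final answer: 6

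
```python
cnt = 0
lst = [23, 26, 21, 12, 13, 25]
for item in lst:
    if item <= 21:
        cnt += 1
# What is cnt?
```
Trace:
  cnt=0
  cnt=0, item=23
  cnt=0, item=26
  cnt=1, item=21
  cnt=2, item=12
  cnt=3, item=13
  cnt=3, item=25

Final answer: 3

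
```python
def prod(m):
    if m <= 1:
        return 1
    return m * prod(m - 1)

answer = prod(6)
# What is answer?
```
Call trace:
prod(m=6)
  prod(m=5)
    prod(m=4)
      prod(m=3)
        prod(m=2)
          prod(m=1)
          -> return 1
        -> return 2
      -> return 6
    -> return 24
  -> return 120
-> return 720

Final answer: 720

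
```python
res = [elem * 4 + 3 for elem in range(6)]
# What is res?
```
Trace:
  elem=0
  elem=1
  elem=2
  elem=3
  elem=4
  elem=5
  res=[3, 7, 11, 15, 19, 23]

Final answer: [3, 7, 11, 15, 19, 23]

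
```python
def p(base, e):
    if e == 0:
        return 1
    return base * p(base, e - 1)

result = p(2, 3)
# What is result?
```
Call trace:
p(base=2, e=3)
  p(base=2, e=2)
    p(base=2, e=1)
      p(base=2, e=0)
      -> return 1
    -> return 2
  -> return 4
-> return 8

Final answer: 8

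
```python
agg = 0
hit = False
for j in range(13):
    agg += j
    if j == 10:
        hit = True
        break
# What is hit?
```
Trace:
  agg=0
  agg=0, hit=False
  agg=0, hit=False, j=0
  agg=1, hit=False, j=1
  agg=3, hit=False, j=2
  agg=6, hit=False, j=3
  agg=10, hit=False, j=4
  agg=15, hit=False, j=5
  agg=21, hit=False, j=6
  agg=28, hit=False, j=7
  agg=36, hit=False, j=8
  agg=45, hit=False, j=9
  agg=55, hit=True, j=10

Final answer: True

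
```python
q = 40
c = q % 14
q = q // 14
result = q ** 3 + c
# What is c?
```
Trace:
  q=40
  q=40, c=12
  q=2, c=12
  q=2, c=12, result=20

Final answer: 12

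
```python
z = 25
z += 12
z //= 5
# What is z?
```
Trace:
  z=25
  z=37
  z=7

Final answer: 7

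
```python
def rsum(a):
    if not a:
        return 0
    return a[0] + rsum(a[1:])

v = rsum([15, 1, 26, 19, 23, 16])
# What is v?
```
Call trace:
rsum(a=[15, 1, 26, 19, 23, 16])
  rsum(a=[1, 26, 19, 23, 16])
    rsum(a=[26, 19, 23, 16])
      rsum(a=[19, 23, 16])
        rsum(a=[23, 16])
          rsum(a=[16])
            rsum(a=[])
            -> return 0
          -> return 16
        -> return 39
      -> return 58
    -> return 84
  -> return 85
-> return 100

Final answer: 100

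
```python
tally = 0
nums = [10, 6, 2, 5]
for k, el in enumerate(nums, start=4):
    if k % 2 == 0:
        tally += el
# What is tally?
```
Trace:
  tally=0
  tally=10, k=4, el=10
  tally=10, k=5, el=6
  tally=12, k=6, el=2
  tally=12, k=7, el=5

Final answer: 12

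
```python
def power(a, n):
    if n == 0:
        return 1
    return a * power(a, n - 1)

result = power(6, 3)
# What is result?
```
Call trace:
power(a=6, n=3)
  power(a=6, n=2)
    power(a=6, n=1)
      power(a=6, n=0)
      -> return 1
    -> return 6
  -> return 36
-> return 216

Final answer: 216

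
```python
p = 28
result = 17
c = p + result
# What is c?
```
Trace:
  p=28
  p=28, result=17
  p=28, result=17, c=45

Final answer: 45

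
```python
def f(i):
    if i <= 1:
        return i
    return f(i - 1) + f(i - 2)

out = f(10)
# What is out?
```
Call trace (a repeated sub-call is expanded the first time; later identical calls just restate its return value):
f(i=10)
  f(i=9)
    f(i=8)
      f(i=7)
        f(i=6)
          f(i=5)
            f(i=4)
              f(i=3)
                f(i=2)
                  f(i=1)
                  -> return 1
                  f(i=0)
                  -> return 0
                -> return 1
                f(i=1)
                -> return 1
              -> return 2
              f(i=2) -> return 1  (same call as traced above)
            -> return 3
            f(i=3) -> return 2  (same call as traced above)
          -> return 5
          f(i=4) -> return 3  (same call as traced above)
        -> return 8
        f(i=5) -> return 5  (same call as traced above)
      -> return 13
      f(i=6) -> return 8  (same call as traced above)
    -> return 21
    f(i=7) -> return 13  (same call as traced above)
  -> return 34
  f(i=8) -> return 21  (same call as traced above)
-> return 55

Final answer: 55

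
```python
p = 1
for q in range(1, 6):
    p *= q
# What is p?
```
Trace:
  p=1
  p=1, q=1
  p=2, q=2
  p=6, q=3
  p=24, q=4
  p=120, q=5

Final answer: 120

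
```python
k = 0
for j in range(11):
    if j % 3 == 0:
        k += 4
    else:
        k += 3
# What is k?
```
Trace:
  k=0
  k=4, j=0
  k=7, j=1
  k=10, j=2
  k=14, j=3
  k=17, j=4
  k=20, j=5
  k=24, j=6
  k=27, j=7
  k=30, j=8
  k=34, j=9
  k=37, j=10

Final answer: 37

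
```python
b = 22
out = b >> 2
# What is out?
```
Trace:
  b=22
  b=22, out=5

Final answer: 5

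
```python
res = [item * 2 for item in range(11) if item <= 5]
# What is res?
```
Trace:
  item=0
  item=1
  item=2
  item=3
  item=4
  item=5
  item=6
  item=7
  item=8
  item=9
  item=10
  res=[0, 2, 4, 6, 8, 10]

Final answer: [0, 2, 4, 6, 8, 10]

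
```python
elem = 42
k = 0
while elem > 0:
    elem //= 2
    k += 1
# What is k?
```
Trace:
  elem=42
  elem=42, k=0
  elem=21, k=1
  elem=10, k=2
  elem=5, k=3
  elem=2, k=4
  elem=1, k=5
  elem=0, k=6

Final answer: 6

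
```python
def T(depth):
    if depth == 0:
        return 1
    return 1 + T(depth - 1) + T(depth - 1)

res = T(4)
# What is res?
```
Call trace (a repeated sub-call is expanded the first time; later identical calls just restate its return value):
T(depth=4)
  T(depth=3)
    T(depth=2)
      T(depth=1)
        T(depth=0)
        -> return 1
        T(depth=0)
        -> return 1
      -> return 3
      T(depth=1) -> return 3  (same call as traced above)
    -> return 7
    T(depth=2) -> return 7  (same call as traced above)
  -> return 15
  T(depth=3) -> return 15  (same call as traced above)
-> return 31

Final answer: 31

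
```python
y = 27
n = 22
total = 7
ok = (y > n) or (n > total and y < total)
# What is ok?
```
Trace:
  y=27
  y=27, n=22
  y=27, n=22, total=7
  y=27, n=22, total=7, ok=True

Final answer: True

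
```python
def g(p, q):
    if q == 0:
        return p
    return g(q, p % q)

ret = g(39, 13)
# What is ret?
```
Call trace:
g(p=39, q=13)
  g(p=13, q=0)
  -> return 13
-> return 13

Final answer: 13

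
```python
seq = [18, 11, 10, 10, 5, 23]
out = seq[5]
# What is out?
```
Trace:
  seq=[18, 11, 10, 10, 5, 23]
  seq=[18, 11, 10, 10, 5, 23], out=23

Final answer: 23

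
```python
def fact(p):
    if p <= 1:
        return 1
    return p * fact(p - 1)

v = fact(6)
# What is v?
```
Call trace:
fact(p=6)
  fact(p=5)
    fact(p=4)
      fact(p=3)
        fact(p=2)
          fact(p=1)
          -> return 1
        -> return 2
      -> return 6
    -> return 24
  -> return 120
-> return 720

Final answer: 720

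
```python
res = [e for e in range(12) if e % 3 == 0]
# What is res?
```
Trace:
  e=0
  e=1
  e=2
  e=3
  e=4
  e=5
  e=6
  e=7
  e=8
  e=9
  e=10
  e=11
  res=[0, 3, 6, 9]

Final answer: [0, 3, 6, 9]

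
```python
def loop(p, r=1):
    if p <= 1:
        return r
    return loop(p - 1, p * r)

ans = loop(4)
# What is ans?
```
Call trace:
loop(p=4, r=1)
  loop(p=3, r=4)
    loop(p=2, r=12)
      loop(p=1, r=24)
      -> return 24
    -> return 24
  -> return 24
-> return 24

Final answer: 24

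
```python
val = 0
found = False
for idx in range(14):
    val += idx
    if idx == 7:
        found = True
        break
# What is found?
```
Trace:
  val=0
  val=0, found=False
  val=0, found=False, idx=0
  val=1, found=False, idx=1
  val=3, found=False, idx=2
  val=6, found=False, idx=3
  val=10, found=False, idx=4
  val=15, found=False, idx=5
  val=21, found=False, idx=6
  val=28, found=True, idx=7

Final answer: True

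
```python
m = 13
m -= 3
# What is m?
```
Trace:
  m=13
  m=10

Final answer: 10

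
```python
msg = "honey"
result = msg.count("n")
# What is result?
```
Trace:
  msg='honey'
  msg='honey', result=1

Final answer: 1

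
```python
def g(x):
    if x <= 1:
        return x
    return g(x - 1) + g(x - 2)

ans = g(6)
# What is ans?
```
Call trace (a repeated sub-call is expanded the first time; later identical calls just restate its return value):
g(x=6)
  g(x=5)
    g(x=4)
      g(x=3)
        g(x=2)
          g(x=1)
          -> return 1
          g(x=0)
          -> return 0
        -> return 1
        g(x=1)
        -> return 1
      -> return 2
      g(x=2) -> return 1  (same call as traced above)
    -> return 3
    g(x=3) -> return 2  (same call as traced above)
  -> return 5
  g(x=4) -> return 3  (same call as traced above)
-> return 8

Final answer: 8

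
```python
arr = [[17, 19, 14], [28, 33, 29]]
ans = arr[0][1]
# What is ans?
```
Trace:
  arr=[[17, 19, 14], [28, 33, 29]]
  arr=[[17, 19, 14], [28, 33, 29]], ans=19

Final answer: 19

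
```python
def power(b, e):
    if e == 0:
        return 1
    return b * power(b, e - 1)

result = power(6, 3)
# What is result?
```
Call trace:
power(b=6, e=3)
  power(b=6, e=2)
    power(b=6, e=1)
      power(b=6, e=0)
      -> return 1
    -> return 6
  -> return 36
-> return 216

Final answer: 216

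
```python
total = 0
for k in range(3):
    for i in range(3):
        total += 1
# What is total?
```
Trace:
  total=0
  total=1, k=0, i=0
  total=2, k=0, i=1
  total=3, k=0, i=2
  total=4, k=1, i=0
  total=5, k=1, i=1
  total=6, k=1, i=2
  total=7, k=2, i=0
  total=8, k=2, i=1
  total=9, k=2, i=2

Final answer: 9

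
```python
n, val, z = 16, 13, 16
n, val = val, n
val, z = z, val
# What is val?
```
Trace:
  n=16, val=13, z=16
  n=13, val=16, z=16
  n=13, val=16, z=16

Final answer: 16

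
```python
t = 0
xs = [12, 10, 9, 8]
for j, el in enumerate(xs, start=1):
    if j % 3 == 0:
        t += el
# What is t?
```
Trace:
  t=0
  t=0, j=1, el=12
  t=0, j=2, el=10
  t=9, j=3, el=9
  t=9, j=4, el=8

Final answer: 9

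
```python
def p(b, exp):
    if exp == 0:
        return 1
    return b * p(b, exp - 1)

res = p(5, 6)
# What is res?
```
Call trace:
p(b=5, exp=6)
  p(b=5, exp=5)
    p(b=5, exp=4)
      p(b=5, exp=3)
        p(b=5, exp=2)
          p(b=5, exp=1)
            p(b=5, exp=0)
            -> return 1
          -> return 5
        -> return 25
      -> return 125
    -> return 625
  -> return 3125
-> return 15625

Final answer: 15625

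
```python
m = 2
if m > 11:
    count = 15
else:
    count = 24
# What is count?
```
Trace:
  m=2
  m=2, count=24

Final answer: 24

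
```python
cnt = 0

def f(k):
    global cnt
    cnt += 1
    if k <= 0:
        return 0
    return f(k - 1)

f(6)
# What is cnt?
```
Call trace:
f(k=6)
  f(k=5)
    f(k=4)
      f(k=3)
        f(k=2)
          f(k=1)
            f(k=0)
            -> return 0
          -> return 0
        -> return 0
      -> return 0
    -> return 0
  -> return 0
-> return 0

cnt is incremented once per call. f is entered once for each k = 6, 5, 4, 3, 2, 1, 0 (the k <= 0 call returns without recursing), i.e. 6 + 1 calls.
cnt = 7

Final answer: 7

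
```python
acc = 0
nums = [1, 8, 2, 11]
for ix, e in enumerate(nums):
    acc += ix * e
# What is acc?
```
Trace:
  acc=0
  acc=0, ix=0, e=1
  acc=8, ix=1, e=8
  acc=12, ix=2, e=2
  acc=45, ix=3, e=11

Final answer: 45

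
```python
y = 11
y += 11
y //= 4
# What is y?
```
Trace:
  y=11
  y=22
  y=5

Final answer: 5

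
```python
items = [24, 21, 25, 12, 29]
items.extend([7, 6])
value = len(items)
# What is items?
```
Trace:
  items=[24, 21, 25, 12, 29]
  items=[24, 21, 25, 12, 29, 7, 6]
  items=[24, 21, 25, 12, 29, 7, 6], value=7

Final answer: [24, 21, 25, 12, 29, 7, 6]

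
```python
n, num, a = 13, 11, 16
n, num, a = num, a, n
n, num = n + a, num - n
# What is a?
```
Trace:
  n=13, num=11, a=16
  n=11, num=16, a=13
  n=24, num=5, a=13

Final answer: 13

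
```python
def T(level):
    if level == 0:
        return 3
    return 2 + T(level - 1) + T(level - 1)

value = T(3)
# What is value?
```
Call trace (a repeated sub-call is expanded the first time; later identical calls just restate its return value):
T(level=3)
  T(level=2)
    T(level=1)
      T(level=0)
      -> return 3
      T(level=0)
      -> return 3
    -> return 8
    T(level=1) -> return 8  (same call as traced above)
  -> return 18
  T(level=2) -> return 18  (same call as traced above)
-> return 38

Final answer: 38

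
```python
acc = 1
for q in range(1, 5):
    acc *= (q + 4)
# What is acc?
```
Trace:
  acc=1
  acc=5, q=1
  acc=30, q=2
  acc=210, q=3
  acc=1680, q=4

Final answer: 1680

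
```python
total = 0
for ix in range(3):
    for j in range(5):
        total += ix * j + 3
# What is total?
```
Trace:
  total=0
  total=3, ix=0, j=0
  total=6, ix=0, j=1
  total=9, ix=0, j=2
  total=12, ix=0, j=3
  total=15, ix=0, j=4
  total=18, ix=1, j=0
  total=22, ix=1, j=1
  total=27, ix=1, j=2
  total=33, ix=1, j=3
  total=40, ix=1, j=4
  total=43, ix=2, j=0
  total=48, ix=2, j=1
  total=55, ix=2, j=2
  total=64, ix=2, j=3
  total=75, ix=2, j=4

Final answer: 75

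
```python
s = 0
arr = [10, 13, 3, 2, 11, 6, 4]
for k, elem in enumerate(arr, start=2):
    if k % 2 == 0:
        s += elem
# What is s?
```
Trace:
  s=0
  s=10, k=2, elem=10
  s=10, k=3, elem=13
  s=13, k=4, elem=3
  s=13, k=5, elem=2
  s=24, k=6, elem=11
  s=24, k=7, elem=6
  s=28, k=8, elem=4

Final answer: 28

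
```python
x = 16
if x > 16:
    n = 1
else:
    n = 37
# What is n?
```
Trace:
  x=16
  x=16, n=37

Final answer: 37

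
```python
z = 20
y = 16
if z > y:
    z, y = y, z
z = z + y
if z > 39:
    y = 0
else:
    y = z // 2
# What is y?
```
Trace:
  z=20
  z=20, y=16
  z=16, y=20
  z=36, y=20
  z=36, y=18

Final answer: 18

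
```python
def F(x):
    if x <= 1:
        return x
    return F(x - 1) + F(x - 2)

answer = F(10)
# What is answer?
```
Call trace (a repeated sub-call is expanded the first time; later identical calls just restate its return value):
F(x=10)
  F(x=9)
    F(x=8)
      F(x=7)
        F(x=6)
          F(x=5)
            F(x=4)
              F(x=3)
                F(x=2)
                  F(x=1)
                  -> return 1
                  F(x=0)
                  -> return 0
                -> return 1
                F(x=1)
                -> return 1
              -> return 2
              F(x=2) -> return 1  (same call as traced above)
            -> return 3
            F(x=3) -> return 2  (same call as traced above)
          -> return 5
          F(x=4) -> return 3  (same call as traced above)
        -> return 8
        F(x=5) -> return 5  (same call as traced above)
      -> return 13
      F(x=6) -> return 8  (same call as traced above)
    -> return 21
    F(x=7) -> return 13  (same call as traced above)
  -> return 34
  F(x=8) -> return 21  (same call as traced above)
-> return 55

Final answer: 55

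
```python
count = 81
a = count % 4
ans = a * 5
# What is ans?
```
Trace:
  count=81
  count=81, a=1
  count=81, a=1, ans=5

Final answer: 5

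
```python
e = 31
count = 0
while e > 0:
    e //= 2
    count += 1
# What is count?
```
Trace:
  e=31
  e=31, count=0
  e=15, count=1
  e=7, count=2
  e=3, count=3
  e=1, count=4
  e=0, count=5

Final answer: 5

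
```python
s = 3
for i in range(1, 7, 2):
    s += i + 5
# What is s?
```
Trace:
  s=3
  s=9, i=1
  s=17, i=3
  s=27, i=5

Final answer: 27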